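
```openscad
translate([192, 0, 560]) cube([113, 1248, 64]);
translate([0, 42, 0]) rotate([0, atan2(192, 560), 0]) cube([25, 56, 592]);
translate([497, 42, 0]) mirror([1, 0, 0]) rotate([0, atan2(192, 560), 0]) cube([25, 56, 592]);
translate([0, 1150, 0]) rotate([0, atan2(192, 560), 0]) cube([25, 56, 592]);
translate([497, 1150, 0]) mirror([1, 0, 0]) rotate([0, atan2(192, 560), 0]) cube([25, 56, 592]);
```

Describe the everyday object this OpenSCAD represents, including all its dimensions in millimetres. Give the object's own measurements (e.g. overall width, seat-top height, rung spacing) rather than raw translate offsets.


A sawhorse. A 113×1248×64 mm beam (x, y, z) sits on two A-frame leg pairs. Each pair is two raked legs of 25×56 mm section (56 mm along y) splaying symmetrically in x. Each leg rises 560 mm vertically over 192 mm of horizontal reach and is 592 mm long along its own axis. Every leg's outer bottom edge rests on the floor and its outer top edge meets a bottom edge of the beam — the left legs (tilting toward +x) meet the beam's −x bottom edge, the right legs (their mirror images, tilting toward −x) meet its +x bottom edge — so the leg tops tuck under the beam, the beam's underside is 560 mm above the floor, and the feet are 497 mm apart outside-to-outside with the beam centred between them. The two leg pairs are set in 42 mm from either end of the beam.


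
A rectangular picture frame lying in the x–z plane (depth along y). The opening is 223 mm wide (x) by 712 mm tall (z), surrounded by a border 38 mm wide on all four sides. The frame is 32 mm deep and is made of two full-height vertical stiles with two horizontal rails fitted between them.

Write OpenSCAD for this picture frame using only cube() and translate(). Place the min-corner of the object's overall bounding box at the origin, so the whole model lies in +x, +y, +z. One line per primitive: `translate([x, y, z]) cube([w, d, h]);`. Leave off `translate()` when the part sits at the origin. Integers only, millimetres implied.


cube([38, 32, 788]);
translate([261, 0, 0]) cube([38, 32, 788]);
translate([38, 0, 0]) cube([223, 32, 38]);
translate([38, 0, 750]) cube([223, 32, 38]);


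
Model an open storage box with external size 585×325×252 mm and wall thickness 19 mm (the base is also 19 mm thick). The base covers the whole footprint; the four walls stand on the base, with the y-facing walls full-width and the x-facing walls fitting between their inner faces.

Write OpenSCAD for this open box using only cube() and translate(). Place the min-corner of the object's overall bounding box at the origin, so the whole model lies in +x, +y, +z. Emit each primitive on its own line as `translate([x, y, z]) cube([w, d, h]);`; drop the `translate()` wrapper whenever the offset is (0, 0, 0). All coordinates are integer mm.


cube([585, 325, 19]);
translate([0, 0, 19]) cube([585, 19, 233]);
translate([0, 306, 19]) cube([585, 19, 233]);
translate([0, 19, 19]) cube([19, 287, 233]);
translate([566, 19, 19]) cube([19, 287, 233]);


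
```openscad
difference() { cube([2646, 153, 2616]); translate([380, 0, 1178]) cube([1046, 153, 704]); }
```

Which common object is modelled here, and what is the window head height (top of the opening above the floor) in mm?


A wall with a window opening. The window head height is 1882 mm.

A wall with a rectangular opening subtracted — a window. Sill at z = 1178, opening 704 mm tall, so the head is at 1178 + 704 = 1882 mm.


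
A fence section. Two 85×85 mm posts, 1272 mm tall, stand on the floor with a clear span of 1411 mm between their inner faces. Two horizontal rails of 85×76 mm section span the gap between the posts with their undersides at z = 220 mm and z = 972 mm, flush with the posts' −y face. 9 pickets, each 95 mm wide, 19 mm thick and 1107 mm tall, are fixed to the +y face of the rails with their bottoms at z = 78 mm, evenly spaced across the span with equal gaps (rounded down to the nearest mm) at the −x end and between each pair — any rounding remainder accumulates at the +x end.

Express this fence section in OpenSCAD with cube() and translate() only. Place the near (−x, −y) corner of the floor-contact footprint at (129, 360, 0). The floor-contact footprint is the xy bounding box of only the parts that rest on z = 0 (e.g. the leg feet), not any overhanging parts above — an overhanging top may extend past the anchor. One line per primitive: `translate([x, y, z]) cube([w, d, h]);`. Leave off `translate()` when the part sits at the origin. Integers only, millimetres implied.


translate([129, 360, 0]) cube([85, 85, 1272]);
translate([1625, 360, 0]) cube([85, 85, 1272]);
translate([214, 360, 220]) cube([1411, 85, 76]);
translate([214, 360, 972]) cube([1411, 85, 76]);
translate([269, 445, 78]) cube([95, 19, 1107]);
translate([419, 445, 78]) cube([95, 19, 1107]);
translate([569, 445, 78]) cube([95, 19, 1107]);
translate([719, 445, 78]) cube([95, 19, 1107]);
translate([869, 445, 78]) cube([95, 19, 1107]);
translate([1019, 445, 78]) cube([95, 19, 1107]);
translate([1169, 445, 78]) cube([95, 19, 1107]);
translate([1319, 445, 78]) cube([95, 19, 1107]);
translate([1469, 445, 78]) cube([95, 19, 1107]);


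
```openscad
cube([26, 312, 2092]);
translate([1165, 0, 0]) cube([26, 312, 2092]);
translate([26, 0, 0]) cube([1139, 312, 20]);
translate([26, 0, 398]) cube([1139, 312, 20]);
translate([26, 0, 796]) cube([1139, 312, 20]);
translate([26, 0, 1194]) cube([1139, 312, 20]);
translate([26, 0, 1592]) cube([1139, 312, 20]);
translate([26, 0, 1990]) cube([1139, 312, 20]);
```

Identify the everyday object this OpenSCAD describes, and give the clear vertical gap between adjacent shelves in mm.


A bookshelf. The clear shelf gap is 378 mm.

Two tall side panels with 6 horizontal boards between them — a bookshelf. The first two shelf undersides are at z = 0 and z = 398; with shelf thickness 20, the clear gap is 398 − 0 − 20 = 378 mm.


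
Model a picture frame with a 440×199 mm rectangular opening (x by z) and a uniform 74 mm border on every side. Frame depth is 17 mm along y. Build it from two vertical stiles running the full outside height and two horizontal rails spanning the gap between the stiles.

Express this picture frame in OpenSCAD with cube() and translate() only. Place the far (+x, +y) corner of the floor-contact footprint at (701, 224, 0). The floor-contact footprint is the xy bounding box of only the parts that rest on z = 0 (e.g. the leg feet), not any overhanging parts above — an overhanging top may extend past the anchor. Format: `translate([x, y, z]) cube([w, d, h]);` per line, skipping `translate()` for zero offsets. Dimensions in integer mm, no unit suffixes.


translate([113, 207, 0]) cube([74, 17, 347]);
translate([627, 207, 0]) cube([74, 17, 347]);
translate([187, 207, 0]) cube([440, 17, 74]);
translate([187, 207, 273]) cube([440, 17, 74]);


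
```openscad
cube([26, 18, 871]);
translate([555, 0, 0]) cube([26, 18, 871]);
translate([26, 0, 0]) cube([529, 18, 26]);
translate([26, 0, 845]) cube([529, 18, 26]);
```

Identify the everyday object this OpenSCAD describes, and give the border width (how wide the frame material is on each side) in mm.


A picture frame. The border width is 26 mm.

Four thin pieces enclosing a rectangular opening — a picture frame. The two full-height stiles are 871 mm tall; the top rail sits at z = 845 and is 26 mm tall, so the border above the opening is 871 − 845 = 26 mm, matching the stile x-width.


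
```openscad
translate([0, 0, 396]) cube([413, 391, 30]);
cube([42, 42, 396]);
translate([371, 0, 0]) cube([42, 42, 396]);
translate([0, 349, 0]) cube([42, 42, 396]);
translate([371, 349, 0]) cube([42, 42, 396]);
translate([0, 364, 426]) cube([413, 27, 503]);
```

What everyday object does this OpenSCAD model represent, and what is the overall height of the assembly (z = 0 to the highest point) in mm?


A chair. The overall height is 929 mm.

A slab on four corner posts with a tall panel at the back — a chair. The seat slab sits at z = 396 with thickness 30, and the 503 mm backrest starts at the seat top, so the overall height is 396 + 30 + 503 = 929 mm.


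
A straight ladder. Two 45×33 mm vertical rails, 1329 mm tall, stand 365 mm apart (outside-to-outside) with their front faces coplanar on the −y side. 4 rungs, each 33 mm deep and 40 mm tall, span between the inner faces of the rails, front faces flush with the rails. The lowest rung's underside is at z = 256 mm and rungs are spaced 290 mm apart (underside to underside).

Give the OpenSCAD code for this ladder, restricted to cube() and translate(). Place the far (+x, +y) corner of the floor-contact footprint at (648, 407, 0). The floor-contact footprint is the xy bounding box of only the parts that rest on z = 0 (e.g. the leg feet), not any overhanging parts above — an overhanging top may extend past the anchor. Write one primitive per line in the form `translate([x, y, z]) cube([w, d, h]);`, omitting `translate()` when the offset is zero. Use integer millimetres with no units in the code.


// rung span = 365 - 2*45 = 275
// rung[k] z = 256 + k*290
translate([283, 374, 0]) cube([45, 33, 1329]);
translate([603, 374, 0]) cube([45, 33, 1329]);
translate([328, 374, 256]) cube([275, 33, 40]);
translate([328, 374, 546]) cube([275, 33, 40]);
translate([328, 374, 836]) cube([275, 33, 40]);
translate([328, 374, 1126]) cube([275, 33, 40]);


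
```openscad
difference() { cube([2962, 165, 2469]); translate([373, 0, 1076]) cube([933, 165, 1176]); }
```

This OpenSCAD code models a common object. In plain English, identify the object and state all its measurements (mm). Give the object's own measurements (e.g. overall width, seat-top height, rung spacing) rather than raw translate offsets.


A wall 2962 mm long (x), 165 mm thick (y), 2469 mm tall, with a rectangular window opening cut through it. The opening is 933 mm wide and 1176 mm tall; its sill is at z = 1076 mm and its near (−x) edge is 373 mm from the wall's −x end. The opening passes through the full wall thickness.


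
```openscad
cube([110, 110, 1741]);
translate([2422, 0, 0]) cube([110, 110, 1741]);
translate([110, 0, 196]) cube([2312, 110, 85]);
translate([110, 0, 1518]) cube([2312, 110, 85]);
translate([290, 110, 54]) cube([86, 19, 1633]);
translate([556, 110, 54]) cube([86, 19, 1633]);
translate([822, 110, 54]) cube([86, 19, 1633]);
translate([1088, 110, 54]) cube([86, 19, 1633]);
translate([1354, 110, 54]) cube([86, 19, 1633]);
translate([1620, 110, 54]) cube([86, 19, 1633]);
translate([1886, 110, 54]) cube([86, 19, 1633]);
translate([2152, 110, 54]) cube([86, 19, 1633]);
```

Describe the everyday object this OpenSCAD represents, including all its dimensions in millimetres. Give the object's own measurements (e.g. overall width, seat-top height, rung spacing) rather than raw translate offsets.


A fence section. Two 110×110 mm posts, 1741 mm tall, stand on the floor with a clear span of 2312 mm between their inner faces. Two horizontal rails of 110×85 mm section span the gap between the posts with their undersides at z = 196 mm and z = 1518 mm, flush with the posts' −y face. 8 pickets, each 86 mm wide, 19 mm thick and 1633 mm tall, are fixed to the +y face of the rails with their bottoms at z = 54 mm, spaced across the span with a 180 mm gap after the −x post and between neighbouring pickets, with 184 mm left before the +x post.


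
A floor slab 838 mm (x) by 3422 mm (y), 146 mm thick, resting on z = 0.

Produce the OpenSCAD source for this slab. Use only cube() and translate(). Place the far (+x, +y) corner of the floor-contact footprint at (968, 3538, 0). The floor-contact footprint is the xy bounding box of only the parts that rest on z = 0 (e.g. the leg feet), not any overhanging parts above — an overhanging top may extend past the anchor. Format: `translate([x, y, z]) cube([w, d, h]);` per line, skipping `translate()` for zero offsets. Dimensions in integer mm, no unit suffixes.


translate([130, 116, 0]) cube([838, 3422, 146]);


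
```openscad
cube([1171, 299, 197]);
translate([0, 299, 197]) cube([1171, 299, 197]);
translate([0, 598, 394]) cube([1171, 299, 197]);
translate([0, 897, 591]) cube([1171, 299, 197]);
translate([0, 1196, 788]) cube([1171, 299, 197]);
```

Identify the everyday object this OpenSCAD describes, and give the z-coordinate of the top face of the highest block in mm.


A staircase. The total rise is 985 mm.

5 identical blocks, each offset up and back from the previous — a staircase. Each step is 197 mm tall and there are 5 of them, so the total rise is 5 × 197 = 985 mm.


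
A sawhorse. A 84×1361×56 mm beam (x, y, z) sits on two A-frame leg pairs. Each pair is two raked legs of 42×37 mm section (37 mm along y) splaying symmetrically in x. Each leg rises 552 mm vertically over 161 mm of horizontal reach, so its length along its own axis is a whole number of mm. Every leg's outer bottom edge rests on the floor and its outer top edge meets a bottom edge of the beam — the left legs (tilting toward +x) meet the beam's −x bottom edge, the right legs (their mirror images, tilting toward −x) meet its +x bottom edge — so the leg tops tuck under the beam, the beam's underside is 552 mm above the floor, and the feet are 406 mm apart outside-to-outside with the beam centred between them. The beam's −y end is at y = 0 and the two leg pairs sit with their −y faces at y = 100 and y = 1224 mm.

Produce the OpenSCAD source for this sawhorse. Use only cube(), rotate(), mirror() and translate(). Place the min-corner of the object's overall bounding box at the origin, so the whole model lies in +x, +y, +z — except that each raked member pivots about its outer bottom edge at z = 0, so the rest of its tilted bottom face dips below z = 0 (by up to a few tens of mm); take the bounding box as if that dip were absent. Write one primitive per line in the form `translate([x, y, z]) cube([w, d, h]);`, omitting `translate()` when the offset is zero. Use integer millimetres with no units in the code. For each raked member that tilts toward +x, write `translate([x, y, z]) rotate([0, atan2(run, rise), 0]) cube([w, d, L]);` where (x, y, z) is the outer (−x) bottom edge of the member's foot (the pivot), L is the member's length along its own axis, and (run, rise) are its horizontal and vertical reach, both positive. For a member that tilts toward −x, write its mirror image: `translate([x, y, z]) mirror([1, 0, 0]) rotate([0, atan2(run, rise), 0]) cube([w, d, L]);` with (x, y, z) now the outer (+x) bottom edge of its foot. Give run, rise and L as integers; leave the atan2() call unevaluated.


// leg length = √(161² + 552²) = 575
// right-leg outer foot x = 2·161 + 84 = 406
// beam min-corner = (161, 0, 552)
translate([161, 0, 552]) cube([84, 1361, 56]);
translate([0, 100, 0]) rotate([0, atan2(161, 552), 0]) cube([42, 37, 575]);
translate([406, 100, 0]) mirror([1, 0, 0]) rotate([0, atan2(161, 552), 0]) cube([42, 37, 575]);
translate([0, 1224, 0]) rotate([0, atan2(161, 552), 0]) cube([42, 37, 575]);
translate([406, 1224, 0]) mirror([1, 0, 0]) rotate([0, atan2(161, 552), 0]) cube([42, 37, 575]);


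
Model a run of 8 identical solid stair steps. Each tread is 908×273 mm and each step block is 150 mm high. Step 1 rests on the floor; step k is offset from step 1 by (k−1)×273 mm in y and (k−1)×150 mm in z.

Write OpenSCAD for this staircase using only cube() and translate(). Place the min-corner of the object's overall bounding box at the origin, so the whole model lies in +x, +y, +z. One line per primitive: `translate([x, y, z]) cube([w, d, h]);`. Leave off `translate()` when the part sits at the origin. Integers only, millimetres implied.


cube([908, 273, 150]);
translate([0, 273, 150]) cube([908, 273, 150]);
translate([0, 546, 300]) cube([908, 273, 150]);
translate([0, 819, 450]) cube([908, 273, 150]);
translate([0, 1092, 600]) cube([908, 273, 150]);
translate([0, 1365, 750]) cube([908, 273, 150]);
translate([0, 1638, 900]) cube([908, 273, 150]);
translate([0, 1911, 1050]) cube([908, 273, 150]);


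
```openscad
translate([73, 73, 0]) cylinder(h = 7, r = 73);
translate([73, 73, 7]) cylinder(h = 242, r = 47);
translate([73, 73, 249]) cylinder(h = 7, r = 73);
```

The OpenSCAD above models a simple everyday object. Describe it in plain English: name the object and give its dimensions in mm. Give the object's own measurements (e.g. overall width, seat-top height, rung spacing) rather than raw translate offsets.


A spool: two coaxial disc flanges of radius 73 mm and thickness 7 mm, joined by a core cylinder of radius 47 mm and height 242 mm. The lower flange rests on z = 0 and the three cylinders share a vertical axis.


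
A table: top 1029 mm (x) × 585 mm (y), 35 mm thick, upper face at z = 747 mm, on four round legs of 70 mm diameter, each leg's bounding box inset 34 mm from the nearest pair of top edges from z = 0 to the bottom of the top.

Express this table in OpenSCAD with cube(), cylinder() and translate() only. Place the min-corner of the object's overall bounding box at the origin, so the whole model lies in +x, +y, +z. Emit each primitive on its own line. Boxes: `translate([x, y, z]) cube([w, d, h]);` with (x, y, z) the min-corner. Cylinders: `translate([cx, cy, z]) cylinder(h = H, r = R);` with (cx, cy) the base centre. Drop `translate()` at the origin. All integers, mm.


translate([0, 0, 712]) cube([1029, 585, 35]);
translate([69, 69, 0]) cylinder(h = 712, r = 35);
translate([960, 69, 0]) cylinder(h = 712, r = 35);
translate([69, 516, 0]) cylinder(h = 712, r = 35);
translate([960, 516, 0]) cylinder(h = 712, r = 35);


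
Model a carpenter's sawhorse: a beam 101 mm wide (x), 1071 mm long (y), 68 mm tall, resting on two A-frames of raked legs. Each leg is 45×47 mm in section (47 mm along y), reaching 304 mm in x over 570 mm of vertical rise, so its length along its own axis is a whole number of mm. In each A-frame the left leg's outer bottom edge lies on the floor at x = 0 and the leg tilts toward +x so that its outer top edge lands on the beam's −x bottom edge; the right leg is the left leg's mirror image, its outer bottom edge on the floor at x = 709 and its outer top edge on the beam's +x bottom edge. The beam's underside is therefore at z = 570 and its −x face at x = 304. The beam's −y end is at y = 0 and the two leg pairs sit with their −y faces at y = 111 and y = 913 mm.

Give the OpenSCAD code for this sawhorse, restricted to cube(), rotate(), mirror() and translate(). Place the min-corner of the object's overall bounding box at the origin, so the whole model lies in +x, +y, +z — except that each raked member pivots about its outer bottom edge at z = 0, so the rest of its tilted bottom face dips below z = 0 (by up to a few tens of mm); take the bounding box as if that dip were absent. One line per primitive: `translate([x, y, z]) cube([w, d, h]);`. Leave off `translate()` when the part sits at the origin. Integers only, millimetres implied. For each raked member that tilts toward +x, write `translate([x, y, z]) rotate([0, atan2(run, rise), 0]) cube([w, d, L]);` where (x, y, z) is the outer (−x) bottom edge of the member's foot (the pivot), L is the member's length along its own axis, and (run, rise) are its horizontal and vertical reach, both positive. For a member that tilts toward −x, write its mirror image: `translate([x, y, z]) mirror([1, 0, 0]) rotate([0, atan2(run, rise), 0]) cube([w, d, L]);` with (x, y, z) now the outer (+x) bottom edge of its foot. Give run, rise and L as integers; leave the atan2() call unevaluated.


translate([304, 0, 570]) cube([101, 1071, 68]);
translate([0, 111, 0]) rotate([0, atan2(304, 570), 0]) cube([45, 47, 646]);
translate([709, 111, 0]) mirror([1, 0, 0]) rotate([0, atan2(304, 570), 0]) cube([45, 47, 646]);
translate([0, 913, 0]) rotate([0, atan2(304, 570), 0]) cube([45, 47, 646]);
translate([709, 913, 0]) mirror([1, 0, 0]) rotate([0, atan2(304, 570), 0]) cube([45, 47, 646]);


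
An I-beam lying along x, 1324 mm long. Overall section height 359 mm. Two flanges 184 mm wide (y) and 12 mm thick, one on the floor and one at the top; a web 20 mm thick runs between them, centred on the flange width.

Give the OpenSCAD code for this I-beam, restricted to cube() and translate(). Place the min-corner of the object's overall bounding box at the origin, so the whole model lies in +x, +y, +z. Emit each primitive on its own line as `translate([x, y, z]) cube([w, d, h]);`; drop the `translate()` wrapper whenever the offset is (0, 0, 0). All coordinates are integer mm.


cube([1324, 184, 12]);
translate([0, 82, 12]) cube([1324, 20, 335]);
translate([0, 0, 347]) cube([1324, 184, 12]);


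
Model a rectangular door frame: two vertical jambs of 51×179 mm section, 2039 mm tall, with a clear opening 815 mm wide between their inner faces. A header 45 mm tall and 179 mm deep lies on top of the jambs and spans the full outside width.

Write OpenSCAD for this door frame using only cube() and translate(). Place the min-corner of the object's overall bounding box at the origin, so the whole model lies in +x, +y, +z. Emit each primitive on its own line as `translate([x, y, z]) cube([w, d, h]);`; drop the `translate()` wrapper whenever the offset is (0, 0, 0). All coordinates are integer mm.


cube([51, 179, 2039]);
translate([866, 0, 0]) cube([51, 179, 2039]);
translate([0, 0, 2039]) cube([917, 179, 45]);


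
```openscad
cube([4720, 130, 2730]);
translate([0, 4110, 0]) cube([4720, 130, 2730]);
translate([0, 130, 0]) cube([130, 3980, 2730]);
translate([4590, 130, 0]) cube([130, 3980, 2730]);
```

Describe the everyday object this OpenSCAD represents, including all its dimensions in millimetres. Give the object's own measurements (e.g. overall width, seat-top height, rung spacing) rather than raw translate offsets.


The wall frame of a small rectangular building: four walls, each 2730 mm tall and 130 mm thick, enclosing a footprint 4720 mm (x) by 4240 mm (y) outside-to-outside, with no floor or roof. The front and back walls (the −y and +y sides) span the full width; the two side walls fit between them.


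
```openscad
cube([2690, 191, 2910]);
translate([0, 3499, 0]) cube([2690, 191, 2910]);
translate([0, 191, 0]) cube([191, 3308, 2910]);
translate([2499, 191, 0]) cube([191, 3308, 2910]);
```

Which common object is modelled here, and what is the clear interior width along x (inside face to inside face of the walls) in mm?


A house (or room) frame. The interior width is 2308 mm.

Four 2910 mm walls enclosing a rectangle with no floor or roof — a room or house frame. Outside width is 2690 mm and wall thickness is 191 mm, so the interior width is 2690 − 2 × 191 = 2308 mm.


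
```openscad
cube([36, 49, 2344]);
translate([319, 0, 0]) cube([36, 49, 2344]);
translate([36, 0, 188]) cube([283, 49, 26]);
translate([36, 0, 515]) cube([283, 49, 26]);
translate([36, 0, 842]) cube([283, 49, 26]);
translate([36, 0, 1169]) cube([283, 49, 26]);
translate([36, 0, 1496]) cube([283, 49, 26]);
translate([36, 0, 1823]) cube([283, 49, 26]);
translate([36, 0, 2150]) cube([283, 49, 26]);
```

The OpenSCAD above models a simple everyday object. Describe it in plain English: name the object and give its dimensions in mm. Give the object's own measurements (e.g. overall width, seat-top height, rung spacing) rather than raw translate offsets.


A straight ladder. Two 36×49 mm vertical rails, 2344 mm tall, stand 355 mm apart (outside-to-outside) with their front faces coplanar on the −y side. 7 rungs, each 49 mm deep and 26 mm tall, span between the inner faces of the rails, front faces flush with the rails. The lowest rung's underside is at z = 188 mm and rungs are spaced 327 mm apart (underside to underside).


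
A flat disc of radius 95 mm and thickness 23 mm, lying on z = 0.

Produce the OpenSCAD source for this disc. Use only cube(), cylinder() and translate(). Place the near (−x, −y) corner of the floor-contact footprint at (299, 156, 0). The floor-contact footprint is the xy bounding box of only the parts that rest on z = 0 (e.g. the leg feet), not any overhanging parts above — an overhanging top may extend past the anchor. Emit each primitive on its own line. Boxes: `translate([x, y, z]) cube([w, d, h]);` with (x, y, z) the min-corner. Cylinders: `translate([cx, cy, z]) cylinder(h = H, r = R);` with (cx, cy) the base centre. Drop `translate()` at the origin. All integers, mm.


translate([394, 251, 0]) cylinder(h = 23, r = 95);


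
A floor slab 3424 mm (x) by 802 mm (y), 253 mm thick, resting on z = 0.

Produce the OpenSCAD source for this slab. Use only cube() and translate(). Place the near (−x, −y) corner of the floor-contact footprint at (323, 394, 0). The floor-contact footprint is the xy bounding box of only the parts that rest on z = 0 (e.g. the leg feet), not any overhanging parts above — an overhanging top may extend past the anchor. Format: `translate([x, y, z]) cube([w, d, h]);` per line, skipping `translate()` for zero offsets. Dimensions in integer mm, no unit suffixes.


translate([323, 394, 0]) cube([3424, 802, 253]);


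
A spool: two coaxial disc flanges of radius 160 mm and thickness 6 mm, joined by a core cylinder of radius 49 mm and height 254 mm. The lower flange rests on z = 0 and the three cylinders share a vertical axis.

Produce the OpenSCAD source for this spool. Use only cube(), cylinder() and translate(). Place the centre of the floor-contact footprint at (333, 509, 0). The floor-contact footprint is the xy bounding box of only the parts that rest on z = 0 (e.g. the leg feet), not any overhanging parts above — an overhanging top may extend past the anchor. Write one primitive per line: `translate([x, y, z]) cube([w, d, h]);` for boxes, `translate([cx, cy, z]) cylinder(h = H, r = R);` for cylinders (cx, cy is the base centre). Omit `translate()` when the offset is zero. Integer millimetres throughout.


translate([333, 509, 0]) cylinder(h = 6, r = 160);
translate([333, 509, 6]) cylinder(h = 254, r = 49);
translate([333, 509, 260]) cylinder(h = 6, r = 160);


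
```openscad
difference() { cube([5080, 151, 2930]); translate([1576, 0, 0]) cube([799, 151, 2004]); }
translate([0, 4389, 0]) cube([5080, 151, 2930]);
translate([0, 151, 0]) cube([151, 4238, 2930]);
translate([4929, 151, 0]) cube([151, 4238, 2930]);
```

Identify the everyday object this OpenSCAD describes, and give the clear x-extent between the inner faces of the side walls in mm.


A single room. The interior width is 4778 mm.

Four walls enclosing a rectangle with a door in the front wall — a room. Outside width 5080 minus two 151 mm walls gives 4778 mm.


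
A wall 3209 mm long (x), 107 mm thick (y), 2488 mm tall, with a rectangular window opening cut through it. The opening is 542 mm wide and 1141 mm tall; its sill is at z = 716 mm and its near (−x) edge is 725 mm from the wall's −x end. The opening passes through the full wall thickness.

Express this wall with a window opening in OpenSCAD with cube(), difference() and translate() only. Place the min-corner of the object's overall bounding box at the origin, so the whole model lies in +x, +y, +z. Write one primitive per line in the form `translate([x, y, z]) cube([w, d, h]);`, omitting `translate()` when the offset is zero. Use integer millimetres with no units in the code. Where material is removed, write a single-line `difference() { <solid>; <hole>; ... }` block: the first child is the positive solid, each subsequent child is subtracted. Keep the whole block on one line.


difference() { cube([3209, 107, 2488]); translate([725, 0, 716]) cube([542, 107, 1141]); }


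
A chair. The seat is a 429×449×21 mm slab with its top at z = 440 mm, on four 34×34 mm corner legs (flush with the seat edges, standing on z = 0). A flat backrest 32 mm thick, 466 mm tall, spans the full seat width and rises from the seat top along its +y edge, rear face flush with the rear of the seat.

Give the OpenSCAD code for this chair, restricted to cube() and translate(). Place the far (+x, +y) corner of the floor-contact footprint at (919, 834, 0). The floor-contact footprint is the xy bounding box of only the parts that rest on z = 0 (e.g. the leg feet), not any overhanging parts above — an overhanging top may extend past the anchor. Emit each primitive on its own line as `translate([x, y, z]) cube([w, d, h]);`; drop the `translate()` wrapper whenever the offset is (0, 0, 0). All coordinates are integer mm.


translate([490, 385, 419]) cube([429, 449, 21]);
translate([490, 385, 0]) cube([34, 34, 419]);
translate([885, 385, 0]) cube([34, 34, 419]);
translate([490, 800, 0]) cube([34, 34, 419]);
translate([885, 800, 0]) cube([34, 34, 419]);
translate([490, 802, 440]) cube([429, 32, 466]);


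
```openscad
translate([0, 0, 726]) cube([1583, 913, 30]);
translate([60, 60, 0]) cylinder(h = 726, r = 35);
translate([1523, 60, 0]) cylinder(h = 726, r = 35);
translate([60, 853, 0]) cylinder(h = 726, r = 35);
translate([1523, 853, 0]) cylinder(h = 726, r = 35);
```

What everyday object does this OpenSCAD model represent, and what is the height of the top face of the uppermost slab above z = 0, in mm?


A table. The table height is 756 mm.

A 1583×913×30 slab sits at z = 726 on four Ø70 mm round legs — a table. The top surface is at 726 + 30 = 756 mm.


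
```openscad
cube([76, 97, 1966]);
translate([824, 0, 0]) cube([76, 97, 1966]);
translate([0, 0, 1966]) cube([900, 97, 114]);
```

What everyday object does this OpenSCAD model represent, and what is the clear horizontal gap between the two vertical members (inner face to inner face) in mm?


A door frame. The clear opening width is 748 mm.

Two 1966 mm tall posts with a header on top — a door frame. The left jamb is 76 mm wide at x = 0; the right jamb starts at x = 824. The clear opening is 824 − 76 = 748 mm.


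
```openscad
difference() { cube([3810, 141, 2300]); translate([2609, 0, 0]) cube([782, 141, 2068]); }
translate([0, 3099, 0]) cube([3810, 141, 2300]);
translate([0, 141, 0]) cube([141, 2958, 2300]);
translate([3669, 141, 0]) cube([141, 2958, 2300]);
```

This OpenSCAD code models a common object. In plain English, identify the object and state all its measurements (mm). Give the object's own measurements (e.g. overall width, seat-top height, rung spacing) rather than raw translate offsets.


A single room: four walls, each 2300 mm tall and 141 mm thick, enclosing an outside footprint 3810×3240 mm (x × y), no floor or roof. The front and back walls (−y and +y sides) run the full x-width; the side walls fit between their inner faces. A door opening 782 mm wide and 2068 mm tall is cut through the front wall from the floor up, its −x edge 2609 mm from the wall's −x end.


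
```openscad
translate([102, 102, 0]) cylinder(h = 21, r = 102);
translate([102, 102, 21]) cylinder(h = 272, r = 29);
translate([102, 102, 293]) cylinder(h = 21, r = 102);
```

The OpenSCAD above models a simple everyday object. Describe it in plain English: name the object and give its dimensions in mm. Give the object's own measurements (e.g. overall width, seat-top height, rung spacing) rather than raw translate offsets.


A spool: two coaxial disc flanges of radius 102 mm and thickness 21 mm, joined by a core cylinder of radius 29 mm and height 272 mm. The lower flange rests on z = 0 and the three cylinders share a vertical axis.


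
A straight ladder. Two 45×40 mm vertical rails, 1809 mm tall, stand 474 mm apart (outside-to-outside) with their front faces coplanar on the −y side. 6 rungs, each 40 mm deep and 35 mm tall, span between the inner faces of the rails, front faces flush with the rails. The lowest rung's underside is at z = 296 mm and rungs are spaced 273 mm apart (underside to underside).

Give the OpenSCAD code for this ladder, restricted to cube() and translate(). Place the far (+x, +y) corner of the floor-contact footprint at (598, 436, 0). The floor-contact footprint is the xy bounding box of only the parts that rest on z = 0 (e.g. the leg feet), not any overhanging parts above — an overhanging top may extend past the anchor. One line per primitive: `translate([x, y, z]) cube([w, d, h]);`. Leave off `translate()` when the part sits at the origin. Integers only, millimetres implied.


translate([124, 396, 0]) cube([45, 40, 1809]);
translate([553, 396, 0]) cube([45, 40, 1809]);
translate([169, 396, 296]) cube([384, 40, 35]);
translate([169, 396, 569]) cube([384, 40, 35]);
translate([169, 396, 842]) cube([384, 40, 35]);
translate([169, 396, 1115]) cube([384, 40, 35]);
translate([169, 396, 1388]) cube([384, 40, 35]);
translate([169, 396, 1661]) cube([384, 40, 35]);


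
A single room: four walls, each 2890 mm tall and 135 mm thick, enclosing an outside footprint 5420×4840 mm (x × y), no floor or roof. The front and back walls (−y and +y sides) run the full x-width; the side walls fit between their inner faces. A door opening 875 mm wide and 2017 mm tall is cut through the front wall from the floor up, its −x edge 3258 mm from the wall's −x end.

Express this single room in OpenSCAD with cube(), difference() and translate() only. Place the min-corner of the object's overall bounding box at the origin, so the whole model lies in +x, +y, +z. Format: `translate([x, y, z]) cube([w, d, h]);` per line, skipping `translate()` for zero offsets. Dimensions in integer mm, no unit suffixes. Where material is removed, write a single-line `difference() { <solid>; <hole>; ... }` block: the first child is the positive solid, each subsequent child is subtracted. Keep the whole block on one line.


difference() { cube([5420, 135, 2890]); translate([3258, 0, 0]) cube([875, 135, 2017]); }
translate([0, 4705, 0]) cube([5420, 135, 2890]);
translate([0, 135, 0]) cube([135, 4570, 2890]);
translate([5285, 135, 0]) cube([135, 4570, 2890]);


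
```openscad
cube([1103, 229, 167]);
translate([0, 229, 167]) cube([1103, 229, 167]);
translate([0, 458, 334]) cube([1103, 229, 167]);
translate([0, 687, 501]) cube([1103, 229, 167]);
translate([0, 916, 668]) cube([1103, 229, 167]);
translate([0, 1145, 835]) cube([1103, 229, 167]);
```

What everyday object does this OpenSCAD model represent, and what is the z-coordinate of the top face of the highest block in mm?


A staircase. The total rise is 1002 mm.

6 identical blocks, each offset up and back from the previous — a staircase. Each step is 167 mm tall and there are 6 of them, so the total rise is 6 × 167 = 1002 mm.


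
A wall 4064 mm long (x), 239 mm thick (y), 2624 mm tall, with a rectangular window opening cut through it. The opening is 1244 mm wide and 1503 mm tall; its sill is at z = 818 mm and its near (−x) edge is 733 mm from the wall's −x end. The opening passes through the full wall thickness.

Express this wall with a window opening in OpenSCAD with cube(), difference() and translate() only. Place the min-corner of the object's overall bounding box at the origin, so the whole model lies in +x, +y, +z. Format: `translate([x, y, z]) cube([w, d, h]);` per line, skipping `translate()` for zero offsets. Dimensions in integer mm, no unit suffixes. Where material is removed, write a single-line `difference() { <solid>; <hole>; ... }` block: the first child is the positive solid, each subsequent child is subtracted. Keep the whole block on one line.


difference() { cube([4064, 239, 2624]); translate([733, 0, 818]) cube([1244, 239, 1503]); }


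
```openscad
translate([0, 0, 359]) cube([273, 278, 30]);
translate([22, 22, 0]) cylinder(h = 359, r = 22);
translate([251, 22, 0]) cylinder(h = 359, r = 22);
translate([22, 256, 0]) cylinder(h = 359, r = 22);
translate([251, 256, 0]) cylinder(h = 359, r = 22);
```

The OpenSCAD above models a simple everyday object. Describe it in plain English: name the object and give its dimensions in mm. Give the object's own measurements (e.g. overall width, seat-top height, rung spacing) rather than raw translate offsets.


A simple wooden stool: a rectangular seat 273 mm (x) by 278 mm (y), 30 mm thick, top face at z = 389 mm, on four round legs, each 44 mm in diameter. The legs rest on z = 0, each leg's axis is inset half a diameter from the nearest pair of seat edges (so the leg's bounding box is flush with the corner).


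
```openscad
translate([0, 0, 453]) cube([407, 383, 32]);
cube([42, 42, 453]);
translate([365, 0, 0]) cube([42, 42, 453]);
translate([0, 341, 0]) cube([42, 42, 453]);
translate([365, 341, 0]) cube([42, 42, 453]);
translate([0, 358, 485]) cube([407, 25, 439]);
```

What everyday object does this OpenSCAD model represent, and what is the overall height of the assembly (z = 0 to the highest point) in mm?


A chair. The overall height is 924 mm.

A slab on four corner posts with a tall panel at the back — a chair. The seat slab sits at z = 453 with thickness 32, and the 439 mm backrest starts at the seat top, so the overall height is 453 + 32 + 439 = 924 mm.


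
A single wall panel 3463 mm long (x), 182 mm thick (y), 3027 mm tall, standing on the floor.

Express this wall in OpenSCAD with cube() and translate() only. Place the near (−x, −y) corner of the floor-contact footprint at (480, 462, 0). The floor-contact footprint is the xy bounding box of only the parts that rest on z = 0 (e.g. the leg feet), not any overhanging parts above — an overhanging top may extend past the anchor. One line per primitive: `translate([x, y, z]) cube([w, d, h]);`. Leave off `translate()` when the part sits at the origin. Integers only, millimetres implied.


translate([480, 462, 0]) cube([3463, 182, 3027]);


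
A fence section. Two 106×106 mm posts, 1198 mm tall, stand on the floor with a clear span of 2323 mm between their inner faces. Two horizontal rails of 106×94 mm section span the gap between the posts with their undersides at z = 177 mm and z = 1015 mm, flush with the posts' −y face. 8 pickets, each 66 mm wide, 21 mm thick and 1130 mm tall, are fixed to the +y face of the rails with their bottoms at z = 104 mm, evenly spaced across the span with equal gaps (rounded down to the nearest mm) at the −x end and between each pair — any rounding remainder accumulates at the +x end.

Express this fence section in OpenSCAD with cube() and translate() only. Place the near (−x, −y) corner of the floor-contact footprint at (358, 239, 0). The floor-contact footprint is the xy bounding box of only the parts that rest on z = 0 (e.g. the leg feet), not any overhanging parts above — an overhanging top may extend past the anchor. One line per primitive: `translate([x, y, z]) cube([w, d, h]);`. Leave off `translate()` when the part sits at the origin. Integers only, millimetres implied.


translate([358, 239, 0]) cube([106, 106, 1198]);
translate([2787, 239, 0]) cube([106, 106, 1198]);
translate([464, 239, 177]) cube([2323, 106, 94]);
translate([464, 239, 1015]) cube([2323, 106, 94]);
translate([663, 345, 104]) cube([66, 21, 1130]);
translate([928, 345, 104]) cube([66, 21, 1130]);
translate([1193, 345, 104]) cube([66, 21, 1130]);
translate([1458, 345, 104]) cube([66, 21, 1130]);
translate([1723, 345, 104]) cube([66, 21, 1130]);
translate([1988, 345, 104]) cube([66, 21, 1130]);
translate([2253, 345, 104]) cube([66, 21, 1130]);
translate([2518, 345, 104]) cube([66, 21, 1130]);


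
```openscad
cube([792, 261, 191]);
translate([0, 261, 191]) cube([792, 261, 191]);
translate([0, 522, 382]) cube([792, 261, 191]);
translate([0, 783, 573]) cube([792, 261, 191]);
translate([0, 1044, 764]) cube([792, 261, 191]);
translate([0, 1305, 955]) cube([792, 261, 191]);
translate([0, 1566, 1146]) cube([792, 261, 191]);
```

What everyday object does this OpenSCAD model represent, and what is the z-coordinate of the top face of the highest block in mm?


A staircase. The total rise is 1337 mm.

7 identical blocks, each offset up and back from the previous — a staircase. Each step is 191 mm tall and there are 7 of them, so the total rise is 7 × 191 = 1337 mm.


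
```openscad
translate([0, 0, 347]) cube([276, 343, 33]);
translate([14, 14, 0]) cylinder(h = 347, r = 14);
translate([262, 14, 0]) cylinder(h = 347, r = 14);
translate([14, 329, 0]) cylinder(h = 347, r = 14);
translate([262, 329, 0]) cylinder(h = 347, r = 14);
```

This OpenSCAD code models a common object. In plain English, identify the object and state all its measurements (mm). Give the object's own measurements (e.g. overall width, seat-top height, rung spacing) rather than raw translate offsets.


A simple wooden stool: a rectangular seat 276 mm (x) by 343 mm (y), 33 mm thick, top face at z = 380 mm, on four round legs, each 28 mm in diameter. The legs rest on z = 0, each leg's axis is inset half a diameter from the nearest pair of seat edges (so the leg's bounding box is flush with the corner).
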